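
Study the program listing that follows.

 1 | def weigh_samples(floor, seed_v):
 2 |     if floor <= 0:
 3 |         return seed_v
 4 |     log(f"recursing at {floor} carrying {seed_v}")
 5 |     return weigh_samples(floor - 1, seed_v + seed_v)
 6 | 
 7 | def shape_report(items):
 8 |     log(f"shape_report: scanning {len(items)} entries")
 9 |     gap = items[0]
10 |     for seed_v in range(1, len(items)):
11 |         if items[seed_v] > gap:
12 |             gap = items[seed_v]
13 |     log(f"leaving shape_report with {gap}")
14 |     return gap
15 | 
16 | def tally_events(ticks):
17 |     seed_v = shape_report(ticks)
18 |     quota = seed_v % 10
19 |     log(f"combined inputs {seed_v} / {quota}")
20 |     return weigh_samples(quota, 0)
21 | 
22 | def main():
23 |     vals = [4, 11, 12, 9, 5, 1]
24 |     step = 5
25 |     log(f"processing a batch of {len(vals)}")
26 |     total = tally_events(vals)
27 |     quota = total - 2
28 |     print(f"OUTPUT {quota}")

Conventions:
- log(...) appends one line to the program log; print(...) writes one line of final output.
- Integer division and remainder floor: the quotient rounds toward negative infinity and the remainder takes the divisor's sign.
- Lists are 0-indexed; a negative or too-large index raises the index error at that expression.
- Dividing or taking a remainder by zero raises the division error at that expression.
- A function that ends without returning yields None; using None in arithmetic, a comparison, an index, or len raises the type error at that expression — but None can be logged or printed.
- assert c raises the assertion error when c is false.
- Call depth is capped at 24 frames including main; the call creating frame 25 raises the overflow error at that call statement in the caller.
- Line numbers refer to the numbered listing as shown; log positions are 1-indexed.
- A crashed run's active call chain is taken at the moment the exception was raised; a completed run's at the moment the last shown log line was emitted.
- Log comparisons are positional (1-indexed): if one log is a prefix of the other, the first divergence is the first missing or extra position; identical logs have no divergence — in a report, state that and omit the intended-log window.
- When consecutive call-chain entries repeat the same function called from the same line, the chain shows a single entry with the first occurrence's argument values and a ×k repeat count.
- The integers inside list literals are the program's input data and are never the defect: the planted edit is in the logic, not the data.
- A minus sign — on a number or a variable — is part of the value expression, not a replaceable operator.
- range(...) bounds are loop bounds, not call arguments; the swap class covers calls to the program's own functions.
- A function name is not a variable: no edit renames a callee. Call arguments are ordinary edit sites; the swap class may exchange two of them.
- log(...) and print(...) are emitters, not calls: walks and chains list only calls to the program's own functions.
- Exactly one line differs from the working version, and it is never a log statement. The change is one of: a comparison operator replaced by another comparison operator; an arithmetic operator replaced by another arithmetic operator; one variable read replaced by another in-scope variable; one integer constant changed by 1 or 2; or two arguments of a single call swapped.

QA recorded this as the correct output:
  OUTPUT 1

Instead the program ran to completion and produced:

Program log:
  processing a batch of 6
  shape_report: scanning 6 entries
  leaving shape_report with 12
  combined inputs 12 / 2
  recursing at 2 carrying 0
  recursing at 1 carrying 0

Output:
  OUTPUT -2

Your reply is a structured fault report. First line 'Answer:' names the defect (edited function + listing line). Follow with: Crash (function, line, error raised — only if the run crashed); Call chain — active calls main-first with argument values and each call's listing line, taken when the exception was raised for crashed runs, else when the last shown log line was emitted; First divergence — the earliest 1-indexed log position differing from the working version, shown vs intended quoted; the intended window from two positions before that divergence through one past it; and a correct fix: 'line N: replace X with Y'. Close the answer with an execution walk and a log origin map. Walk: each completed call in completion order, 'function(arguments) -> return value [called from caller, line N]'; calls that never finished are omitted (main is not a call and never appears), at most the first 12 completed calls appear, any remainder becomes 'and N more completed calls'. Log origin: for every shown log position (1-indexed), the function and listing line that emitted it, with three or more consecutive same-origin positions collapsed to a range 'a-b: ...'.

Answer: the defect is in weigh_samples at line 5.
The tell: The log first diverges at position 6: the faulty run prints 'recursing at 1 carrying 0' where the working version prints 'recursing at 1 carrying 2'.
Call chain: main -> tally_events([4, 11, 12, 9, 5, 1]) (called at line 26) -> weigh_samples(2, 0) (called at line 20) -> weigh_samples(1, 0) (called at line 5).
First divergence: position 6; shown 'recursing at 1 carrying 0' vs intended 'recursing at 1 carrying 2'.
Intended log window:
  4: combined inputs 12 / 2
  5: recursing at 2 carrying 0
  6: recursing at 1 carrying 2
Execution walk:
  shape_report([4, 11, 12, 9, 5, 1]) -> 12  [called from tally_events, line 17]
  weigh_samples(0, 0) -> 0  [called from weigh_samples, line 5]
  weigh_samples(1, 0) -> 0  [called from weigh_samples, line 5]
  weigh_samples(2, 0) -> 0  [called from tally_events, line 20]
  tally_events([4, 11, 12, 9, 5, 1]) -> 0  [called from main, line 26]
Log line origins:
  1 — main, line 25
  2 — shape_report, line 8
  3 — shape_report, line 13
  4 — tally_events, line 19
  5 — weigh_samples, line 4
  6 — weigh_samples, line 4
A correct fix: line 5: replace `seed_v + seed_v` with `seed_v + floor`.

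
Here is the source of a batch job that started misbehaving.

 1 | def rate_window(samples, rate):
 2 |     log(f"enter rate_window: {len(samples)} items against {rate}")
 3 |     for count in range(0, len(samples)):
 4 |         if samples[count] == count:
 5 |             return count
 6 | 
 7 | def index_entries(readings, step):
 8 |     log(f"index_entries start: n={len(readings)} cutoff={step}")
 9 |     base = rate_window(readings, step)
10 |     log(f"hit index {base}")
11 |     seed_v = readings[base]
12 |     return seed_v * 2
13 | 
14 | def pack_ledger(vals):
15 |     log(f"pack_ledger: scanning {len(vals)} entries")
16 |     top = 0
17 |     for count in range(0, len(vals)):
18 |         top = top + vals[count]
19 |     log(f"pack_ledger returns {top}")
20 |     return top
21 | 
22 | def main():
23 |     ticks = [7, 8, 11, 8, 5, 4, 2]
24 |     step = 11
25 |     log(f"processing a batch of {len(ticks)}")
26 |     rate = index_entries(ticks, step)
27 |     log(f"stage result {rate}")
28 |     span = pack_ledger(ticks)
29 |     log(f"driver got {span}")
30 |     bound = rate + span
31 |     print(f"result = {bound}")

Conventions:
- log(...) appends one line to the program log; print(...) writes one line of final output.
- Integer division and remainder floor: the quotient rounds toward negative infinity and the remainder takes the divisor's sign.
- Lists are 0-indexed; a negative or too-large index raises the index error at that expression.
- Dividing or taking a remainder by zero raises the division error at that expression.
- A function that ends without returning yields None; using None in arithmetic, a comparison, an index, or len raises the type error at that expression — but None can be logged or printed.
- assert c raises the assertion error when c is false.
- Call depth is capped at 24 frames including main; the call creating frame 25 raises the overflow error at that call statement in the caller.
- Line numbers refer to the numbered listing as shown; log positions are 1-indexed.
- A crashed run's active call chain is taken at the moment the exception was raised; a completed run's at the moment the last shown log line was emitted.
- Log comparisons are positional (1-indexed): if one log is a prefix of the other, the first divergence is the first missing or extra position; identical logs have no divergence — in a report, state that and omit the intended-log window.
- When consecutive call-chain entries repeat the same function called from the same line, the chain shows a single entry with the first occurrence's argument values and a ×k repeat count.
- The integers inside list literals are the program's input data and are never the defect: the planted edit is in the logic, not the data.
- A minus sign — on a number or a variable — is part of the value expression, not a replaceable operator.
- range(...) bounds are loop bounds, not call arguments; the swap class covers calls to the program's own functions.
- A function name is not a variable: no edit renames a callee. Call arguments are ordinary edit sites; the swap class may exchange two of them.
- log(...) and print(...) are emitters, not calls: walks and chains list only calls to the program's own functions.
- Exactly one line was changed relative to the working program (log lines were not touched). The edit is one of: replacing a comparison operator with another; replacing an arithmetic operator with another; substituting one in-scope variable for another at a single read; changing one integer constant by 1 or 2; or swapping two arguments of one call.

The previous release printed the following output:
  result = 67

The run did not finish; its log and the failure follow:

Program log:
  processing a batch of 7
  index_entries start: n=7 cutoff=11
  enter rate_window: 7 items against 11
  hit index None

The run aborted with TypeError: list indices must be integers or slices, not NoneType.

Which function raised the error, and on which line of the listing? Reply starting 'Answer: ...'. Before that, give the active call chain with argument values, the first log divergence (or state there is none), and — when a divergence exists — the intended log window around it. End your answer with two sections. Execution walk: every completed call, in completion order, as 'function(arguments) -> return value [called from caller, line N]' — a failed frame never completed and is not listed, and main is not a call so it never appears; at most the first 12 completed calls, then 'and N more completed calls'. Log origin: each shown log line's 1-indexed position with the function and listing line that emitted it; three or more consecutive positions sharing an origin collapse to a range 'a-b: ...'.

Answer: the error was raised in index_entries, line 11.
The tell: Log line 4 is where behavior first shows: 'hit index None' appears instead of 'hit index 2'.
Call chain: main -> index_entries([7, 8, 11, 8, 5, 4, 2], 11) (called at line 26).
First divergence: position 4 — the shown line 'hit index None' should read 'hit index 2'.
Intended log window:
  2: index_entries start: n=7 cutoff=11
  3: enter rate_window: 7 items against 11
  4: hit index 2
  5: stage result 22
Execution walk:
  rate_window([7, 8, 11, 8, 5, 4, 2], 11) -> None  [called from index_entries, line 9]
Log origins:
  1 — main, line 25
  2 — index_entries, line 8
  3 — rate_window, line 2
  4 — index_entries, line 10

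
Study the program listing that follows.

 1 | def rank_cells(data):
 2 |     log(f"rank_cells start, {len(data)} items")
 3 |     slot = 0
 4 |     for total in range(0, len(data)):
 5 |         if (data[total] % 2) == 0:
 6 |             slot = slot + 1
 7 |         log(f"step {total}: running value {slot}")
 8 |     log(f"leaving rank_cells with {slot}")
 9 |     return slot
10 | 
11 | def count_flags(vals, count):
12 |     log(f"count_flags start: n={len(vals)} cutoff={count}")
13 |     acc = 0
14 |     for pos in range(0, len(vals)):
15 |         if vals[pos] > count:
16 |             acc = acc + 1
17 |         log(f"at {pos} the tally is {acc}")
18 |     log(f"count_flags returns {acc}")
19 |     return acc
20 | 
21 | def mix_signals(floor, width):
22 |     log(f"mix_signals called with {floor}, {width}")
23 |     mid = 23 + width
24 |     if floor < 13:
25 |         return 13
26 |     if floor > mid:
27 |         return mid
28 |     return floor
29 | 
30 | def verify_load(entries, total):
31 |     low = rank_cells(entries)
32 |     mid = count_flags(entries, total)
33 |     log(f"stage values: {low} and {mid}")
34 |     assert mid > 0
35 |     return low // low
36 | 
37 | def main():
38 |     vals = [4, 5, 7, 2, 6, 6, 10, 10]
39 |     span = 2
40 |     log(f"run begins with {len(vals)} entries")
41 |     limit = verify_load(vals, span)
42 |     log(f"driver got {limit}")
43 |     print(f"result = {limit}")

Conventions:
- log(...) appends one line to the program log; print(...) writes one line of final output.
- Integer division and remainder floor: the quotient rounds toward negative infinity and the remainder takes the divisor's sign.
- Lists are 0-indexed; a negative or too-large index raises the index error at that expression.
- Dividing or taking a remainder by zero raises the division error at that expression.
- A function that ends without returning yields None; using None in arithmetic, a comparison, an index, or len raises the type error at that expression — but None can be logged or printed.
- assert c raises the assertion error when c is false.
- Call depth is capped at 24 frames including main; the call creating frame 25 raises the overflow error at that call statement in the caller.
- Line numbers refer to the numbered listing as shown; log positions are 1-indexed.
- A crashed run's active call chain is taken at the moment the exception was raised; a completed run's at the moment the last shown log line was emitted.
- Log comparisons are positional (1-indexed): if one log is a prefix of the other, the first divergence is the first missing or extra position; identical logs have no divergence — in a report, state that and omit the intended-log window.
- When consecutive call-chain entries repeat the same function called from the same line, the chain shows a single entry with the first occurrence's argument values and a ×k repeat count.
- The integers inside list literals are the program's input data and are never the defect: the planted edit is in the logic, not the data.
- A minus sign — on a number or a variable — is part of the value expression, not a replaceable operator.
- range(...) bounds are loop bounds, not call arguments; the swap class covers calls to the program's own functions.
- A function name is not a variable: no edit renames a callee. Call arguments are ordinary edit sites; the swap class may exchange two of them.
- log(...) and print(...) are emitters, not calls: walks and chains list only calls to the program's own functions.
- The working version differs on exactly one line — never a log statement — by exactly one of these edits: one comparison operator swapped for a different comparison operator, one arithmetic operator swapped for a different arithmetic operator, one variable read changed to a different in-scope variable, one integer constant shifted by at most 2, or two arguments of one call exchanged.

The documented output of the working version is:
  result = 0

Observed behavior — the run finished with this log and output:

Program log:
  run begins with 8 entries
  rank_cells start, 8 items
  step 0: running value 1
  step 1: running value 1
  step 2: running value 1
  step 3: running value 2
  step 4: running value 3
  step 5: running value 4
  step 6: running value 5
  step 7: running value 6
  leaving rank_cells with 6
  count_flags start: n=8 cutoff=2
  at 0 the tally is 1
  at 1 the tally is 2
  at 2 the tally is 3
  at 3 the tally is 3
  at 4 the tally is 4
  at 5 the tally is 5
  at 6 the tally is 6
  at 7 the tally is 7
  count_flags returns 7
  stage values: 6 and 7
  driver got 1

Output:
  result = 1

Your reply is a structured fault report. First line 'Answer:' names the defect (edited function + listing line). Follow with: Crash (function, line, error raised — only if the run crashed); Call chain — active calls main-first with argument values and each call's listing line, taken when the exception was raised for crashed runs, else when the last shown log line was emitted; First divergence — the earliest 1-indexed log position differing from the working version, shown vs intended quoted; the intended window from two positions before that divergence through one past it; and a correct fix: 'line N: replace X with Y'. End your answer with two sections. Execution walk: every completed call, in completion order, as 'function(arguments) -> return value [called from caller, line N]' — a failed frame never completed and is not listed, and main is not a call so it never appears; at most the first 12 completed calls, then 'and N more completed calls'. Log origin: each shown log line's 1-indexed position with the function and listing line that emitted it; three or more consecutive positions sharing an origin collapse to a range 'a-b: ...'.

Answer: the defect is in verify_load at line 35.
The tell: Position 23 is the first bad log line: 'driver got 1' should read 'driver got 0'.
Call chain: main.
First divergence: position 23; shown 'driver got 1' vs intended 'driver got 0'.
Intended log window:
  21: count_flags returns 7
  22: stage values: 6 and 7
  23: driver got 0
Execution walk:
  rank_cells([4, 5, 7, 2, 6, 6, 10, 10]) -> 6  [called from verify_load, line 31]
  count_flags([4, 5, 7, 2, 6, 6, 10, 10], 2) -> 7  [called from verify_load, line 32]
  verify_load([4, 5, 7, 2, 6, 6, 10, 10], 2) -> 1  [called from main, line 41]
Log origin:
  1 — main, line 40
  2 — rank_cells, line 2
  3-10 — rank_cells, line 7
  11 — rank_cells, line 8
  12 — count_flags, line 12
  13-20 — count_flags, line 17
  21 — count_flags, line 18
  22 — verify_load, line 33
  23 — main, line 42
A correct fix: line 35: replace `low // low` with `low // mid`.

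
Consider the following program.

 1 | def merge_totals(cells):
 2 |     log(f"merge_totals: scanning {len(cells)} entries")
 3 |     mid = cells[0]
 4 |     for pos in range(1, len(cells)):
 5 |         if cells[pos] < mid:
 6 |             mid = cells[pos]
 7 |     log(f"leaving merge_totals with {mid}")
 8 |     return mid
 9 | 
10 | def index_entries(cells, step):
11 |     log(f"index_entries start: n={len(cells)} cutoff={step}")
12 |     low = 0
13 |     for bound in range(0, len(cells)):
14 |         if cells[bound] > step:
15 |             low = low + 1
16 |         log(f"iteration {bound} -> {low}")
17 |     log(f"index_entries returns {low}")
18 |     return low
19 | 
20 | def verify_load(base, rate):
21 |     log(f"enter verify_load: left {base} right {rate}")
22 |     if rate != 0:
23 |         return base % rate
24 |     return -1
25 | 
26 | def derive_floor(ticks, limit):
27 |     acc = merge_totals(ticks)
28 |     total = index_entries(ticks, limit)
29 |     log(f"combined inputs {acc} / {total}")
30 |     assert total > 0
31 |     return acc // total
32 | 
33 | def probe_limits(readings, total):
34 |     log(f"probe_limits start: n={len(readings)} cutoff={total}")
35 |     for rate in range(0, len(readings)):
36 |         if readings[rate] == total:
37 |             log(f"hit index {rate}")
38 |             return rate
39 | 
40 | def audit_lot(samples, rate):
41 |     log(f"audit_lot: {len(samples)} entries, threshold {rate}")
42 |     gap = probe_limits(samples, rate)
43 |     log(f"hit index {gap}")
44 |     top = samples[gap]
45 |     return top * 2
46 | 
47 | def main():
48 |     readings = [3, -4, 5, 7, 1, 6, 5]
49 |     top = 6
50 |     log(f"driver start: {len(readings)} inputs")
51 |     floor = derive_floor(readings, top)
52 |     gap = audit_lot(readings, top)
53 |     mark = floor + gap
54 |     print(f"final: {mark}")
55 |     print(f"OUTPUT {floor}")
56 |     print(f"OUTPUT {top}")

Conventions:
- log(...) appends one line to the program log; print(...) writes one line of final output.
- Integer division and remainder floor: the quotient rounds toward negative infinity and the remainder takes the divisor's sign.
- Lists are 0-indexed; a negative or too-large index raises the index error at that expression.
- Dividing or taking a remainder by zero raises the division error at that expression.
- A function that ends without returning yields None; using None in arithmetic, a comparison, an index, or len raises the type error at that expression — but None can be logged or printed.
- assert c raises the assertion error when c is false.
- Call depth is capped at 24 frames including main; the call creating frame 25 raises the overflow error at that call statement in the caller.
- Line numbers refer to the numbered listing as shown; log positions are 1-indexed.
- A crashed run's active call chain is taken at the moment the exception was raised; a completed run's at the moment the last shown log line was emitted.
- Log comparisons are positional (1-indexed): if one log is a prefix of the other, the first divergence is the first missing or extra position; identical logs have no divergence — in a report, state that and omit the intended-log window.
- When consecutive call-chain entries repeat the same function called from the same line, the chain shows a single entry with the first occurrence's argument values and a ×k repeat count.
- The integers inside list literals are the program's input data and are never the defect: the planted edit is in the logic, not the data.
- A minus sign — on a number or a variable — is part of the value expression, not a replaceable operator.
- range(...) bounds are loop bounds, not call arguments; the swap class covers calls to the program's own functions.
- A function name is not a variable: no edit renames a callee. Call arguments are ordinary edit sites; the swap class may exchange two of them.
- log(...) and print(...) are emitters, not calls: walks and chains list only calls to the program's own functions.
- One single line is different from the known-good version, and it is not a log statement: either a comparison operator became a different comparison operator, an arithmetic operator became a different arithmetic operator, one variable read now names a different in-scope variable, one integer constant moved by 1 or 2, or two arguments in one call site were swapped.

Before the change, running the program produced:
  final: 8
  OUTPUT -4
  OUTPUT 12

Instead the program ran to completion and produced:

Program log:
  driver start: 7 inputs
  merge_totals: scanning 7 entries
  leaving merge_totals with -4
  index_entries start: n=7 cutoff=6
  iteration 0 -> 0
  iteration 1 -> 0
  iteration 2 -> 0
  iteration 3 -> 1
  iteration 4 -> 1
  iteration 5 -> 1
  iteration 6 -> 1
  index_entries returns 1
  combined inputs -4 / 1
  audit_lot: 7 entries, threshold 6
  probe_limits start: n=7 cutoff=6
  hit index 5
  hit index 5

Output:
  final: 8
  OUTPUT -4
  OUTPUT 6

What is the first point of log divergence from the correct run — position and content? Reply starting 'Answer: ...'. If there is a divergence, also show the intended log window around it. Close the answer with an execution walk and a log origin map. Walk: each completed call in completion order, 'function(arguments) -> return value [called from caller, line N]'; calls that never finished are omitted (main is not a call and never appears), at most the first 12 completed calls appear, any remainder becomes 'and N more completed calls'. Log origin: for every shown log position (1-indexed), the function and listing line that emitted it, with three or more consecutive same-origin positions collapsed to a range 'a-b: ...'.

Answer: none; the two logs match at every position.
Execution walk:
  merge_totals([3, -4, 5, 7, 1, 6, 5]) -> -4  [called from derive_floor, line 27]
  index_entries([3, -4, 5, 7, 1, 6, 5], 6) -> 1  [called from derive_floor, line 28]
  derive_floor([3, -4, 5, 7, 1, 6, 5], 6) -> -4  [called from main, line 51]
  probe_limits([3, -4, 5, 7, 1, 6, 5], 6) -> 5  [called from audit_lot, line 42]
  audit_lot([3, -4, 5, 7, 1, 6, 5], 6) -> 12  [called from main, line 52]
Log origin:
  1: emitted by main (line 50)
  2: emitted by merge_totals (line 2)
  3: emitted by merge_totals (line 7)
  4: emitted by index_entries (line 11)
  5-11: emitted by index_entries (line 16)
  12: emitted by index_entries (line 17)
  13: emitted by derive_floor (line 29)
  14: emitted by audit_lot (line 41)
  15: emitted by probe_limits (line 34)
  16: emitted by probe_limits (line 37)
  17: emitted by audit_lot (line 43)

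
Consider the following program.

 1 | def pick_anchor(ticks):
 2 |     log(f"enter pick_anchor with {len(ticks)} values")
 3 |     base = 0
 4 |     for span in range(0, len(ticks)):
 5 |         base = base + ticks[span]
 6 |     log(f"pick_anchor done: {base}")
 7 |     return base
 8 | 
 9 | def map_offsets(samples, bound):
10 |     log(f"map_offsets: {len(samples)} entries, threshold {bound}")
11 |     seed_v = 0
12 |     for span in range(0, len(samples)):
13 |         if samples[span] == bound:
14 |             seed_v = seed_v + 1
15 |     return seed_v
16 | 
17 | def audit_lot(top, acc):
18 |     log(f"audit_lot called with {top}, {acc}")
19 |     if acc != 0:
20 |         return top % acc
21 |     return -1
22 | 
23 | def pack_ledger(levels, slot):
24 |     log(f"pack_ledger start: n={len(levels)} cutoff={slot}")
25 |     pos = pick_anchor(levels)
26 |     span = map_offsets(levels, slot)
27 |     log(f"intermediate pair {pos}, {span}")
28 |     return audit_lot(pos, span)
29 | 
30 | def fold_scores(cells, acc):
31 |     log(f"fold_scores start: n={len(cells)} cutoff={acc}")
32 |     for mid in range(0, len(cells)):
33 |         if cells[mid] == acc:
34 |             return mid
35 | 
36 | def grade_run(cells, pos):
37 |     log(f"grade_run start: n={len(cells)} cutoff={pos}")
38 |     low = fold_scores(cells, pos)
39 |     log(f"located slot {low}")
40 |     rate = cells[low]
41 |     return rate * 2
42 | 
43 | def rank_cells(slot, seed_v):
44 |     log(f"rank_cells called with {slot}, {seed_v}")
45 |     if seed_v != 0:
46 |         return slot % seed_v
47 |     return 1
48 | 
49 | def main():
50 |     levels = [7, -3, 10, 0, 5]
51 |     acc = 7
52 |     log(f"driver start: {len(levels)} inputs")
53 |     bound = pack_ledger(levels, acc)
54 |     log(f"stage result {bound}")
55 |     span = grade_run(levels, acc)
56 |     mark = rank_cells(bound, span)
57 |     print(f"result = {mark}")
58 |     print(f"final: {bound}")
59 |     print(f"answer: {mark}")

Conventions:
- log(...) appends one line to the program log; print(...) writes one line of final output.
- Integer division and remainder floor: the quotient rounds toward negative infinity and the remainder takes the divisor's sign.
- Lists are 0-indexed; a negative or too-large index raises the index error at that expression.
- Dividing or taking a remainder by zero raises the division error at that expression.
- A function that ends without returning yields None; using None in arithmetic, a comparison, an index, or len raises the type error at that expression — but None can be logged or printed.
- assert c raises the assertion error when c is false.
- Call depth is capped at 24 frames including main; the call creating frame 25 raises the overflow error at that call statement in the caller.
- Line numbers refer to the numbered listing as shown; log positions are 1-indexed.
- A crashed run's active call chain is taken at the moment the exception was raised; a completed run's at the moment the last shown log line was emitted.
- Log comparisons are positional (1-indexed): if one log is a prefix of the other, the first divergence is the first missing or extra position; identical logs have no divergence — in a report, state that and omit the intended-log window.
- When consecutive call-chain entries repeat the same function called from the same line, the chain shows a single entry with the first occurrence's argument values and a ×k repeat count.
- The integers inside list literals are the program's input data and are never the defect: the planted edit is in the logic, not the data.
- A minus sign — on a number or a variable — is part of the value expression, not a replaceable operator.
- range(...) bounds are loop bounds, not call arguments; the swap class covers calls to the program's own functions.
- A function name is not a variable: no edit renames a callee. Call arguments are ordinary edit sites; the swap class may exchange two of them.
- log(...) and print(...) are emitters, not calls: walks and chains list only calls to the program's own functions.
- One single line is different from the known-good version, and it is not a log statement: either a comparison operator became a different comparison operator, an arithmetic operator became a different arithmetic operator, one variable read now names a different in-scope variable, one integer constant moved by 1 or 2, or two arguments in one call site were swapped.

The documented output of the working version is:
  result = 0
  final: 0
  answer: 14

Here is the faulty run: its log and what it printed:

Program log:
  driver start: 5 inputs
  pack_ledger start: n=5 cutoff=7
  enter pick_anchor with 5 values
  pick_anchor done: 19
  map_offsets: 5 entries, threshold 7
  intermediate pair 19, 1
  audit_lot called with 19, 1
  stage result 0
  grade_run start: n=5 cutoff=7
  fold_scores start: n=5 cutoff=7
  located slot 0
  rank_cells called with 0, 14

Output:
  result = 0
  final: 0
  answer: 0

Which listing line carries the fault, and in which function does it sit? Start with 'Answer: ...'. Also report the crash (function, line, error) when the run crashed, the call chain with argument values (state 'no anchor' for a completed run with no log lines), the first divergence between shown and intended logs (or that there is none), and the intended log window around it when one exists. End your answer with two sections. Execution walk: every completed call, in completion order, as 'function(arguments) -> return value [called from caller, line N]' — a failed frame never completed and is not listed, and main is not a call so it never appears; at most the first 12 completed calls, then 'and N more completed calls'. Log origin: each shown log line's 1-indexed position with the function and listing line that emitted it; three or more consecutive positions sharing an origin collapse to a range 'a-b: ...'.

Answer: the defect is in main at line 59.
The tell: The logs agree in full; only the final output differs.
Call chain: main -> rank_cells(0, 14) (called at line 56).
First divergence: none (the log streams are identical).
Execution walk:
  pick_anchor([7, -3, 10, 0, 5]) -> 19  [called from pack_ledger, line 25]
  map_offsets([7, -3, 10, 0, 5], 7) -> 1  [called from pack_ledger, line 26]
  audit_lot(19, 1) -> 0  [called from pack_ledger, line 28]
  pack_ledger([7, -3, 10, 0, 5], 7) -> 0  [called from main, line 53]
  fold_scores([7, -3, 10, 0, 5], 7) -> 0  [called from grade_run, line 38]
  grade_run([7, -3, 10, 0, 5], 7) -> 14  [called from main, line 55]
  rank_cells(0, 14) -> 0  [called from main, line 56]
Log origins:
  1: logged in main at line 52
  2: logged in pack_ledger at line 24
  3: logged in pick_anchor at line 2
  4: logged in pick_anchor at line 6
  5: logged in map_offsets at line 10
  6: logged in pack_ledger at line 27
  7: logged in audit_lot at line 18
  8: logged in main at line 54
  9: logged in grade_run at line 37
  10: logged in fold_scores at line 31
  11: logged in grade_run at line 39
  12: logged in rank_cells at line 44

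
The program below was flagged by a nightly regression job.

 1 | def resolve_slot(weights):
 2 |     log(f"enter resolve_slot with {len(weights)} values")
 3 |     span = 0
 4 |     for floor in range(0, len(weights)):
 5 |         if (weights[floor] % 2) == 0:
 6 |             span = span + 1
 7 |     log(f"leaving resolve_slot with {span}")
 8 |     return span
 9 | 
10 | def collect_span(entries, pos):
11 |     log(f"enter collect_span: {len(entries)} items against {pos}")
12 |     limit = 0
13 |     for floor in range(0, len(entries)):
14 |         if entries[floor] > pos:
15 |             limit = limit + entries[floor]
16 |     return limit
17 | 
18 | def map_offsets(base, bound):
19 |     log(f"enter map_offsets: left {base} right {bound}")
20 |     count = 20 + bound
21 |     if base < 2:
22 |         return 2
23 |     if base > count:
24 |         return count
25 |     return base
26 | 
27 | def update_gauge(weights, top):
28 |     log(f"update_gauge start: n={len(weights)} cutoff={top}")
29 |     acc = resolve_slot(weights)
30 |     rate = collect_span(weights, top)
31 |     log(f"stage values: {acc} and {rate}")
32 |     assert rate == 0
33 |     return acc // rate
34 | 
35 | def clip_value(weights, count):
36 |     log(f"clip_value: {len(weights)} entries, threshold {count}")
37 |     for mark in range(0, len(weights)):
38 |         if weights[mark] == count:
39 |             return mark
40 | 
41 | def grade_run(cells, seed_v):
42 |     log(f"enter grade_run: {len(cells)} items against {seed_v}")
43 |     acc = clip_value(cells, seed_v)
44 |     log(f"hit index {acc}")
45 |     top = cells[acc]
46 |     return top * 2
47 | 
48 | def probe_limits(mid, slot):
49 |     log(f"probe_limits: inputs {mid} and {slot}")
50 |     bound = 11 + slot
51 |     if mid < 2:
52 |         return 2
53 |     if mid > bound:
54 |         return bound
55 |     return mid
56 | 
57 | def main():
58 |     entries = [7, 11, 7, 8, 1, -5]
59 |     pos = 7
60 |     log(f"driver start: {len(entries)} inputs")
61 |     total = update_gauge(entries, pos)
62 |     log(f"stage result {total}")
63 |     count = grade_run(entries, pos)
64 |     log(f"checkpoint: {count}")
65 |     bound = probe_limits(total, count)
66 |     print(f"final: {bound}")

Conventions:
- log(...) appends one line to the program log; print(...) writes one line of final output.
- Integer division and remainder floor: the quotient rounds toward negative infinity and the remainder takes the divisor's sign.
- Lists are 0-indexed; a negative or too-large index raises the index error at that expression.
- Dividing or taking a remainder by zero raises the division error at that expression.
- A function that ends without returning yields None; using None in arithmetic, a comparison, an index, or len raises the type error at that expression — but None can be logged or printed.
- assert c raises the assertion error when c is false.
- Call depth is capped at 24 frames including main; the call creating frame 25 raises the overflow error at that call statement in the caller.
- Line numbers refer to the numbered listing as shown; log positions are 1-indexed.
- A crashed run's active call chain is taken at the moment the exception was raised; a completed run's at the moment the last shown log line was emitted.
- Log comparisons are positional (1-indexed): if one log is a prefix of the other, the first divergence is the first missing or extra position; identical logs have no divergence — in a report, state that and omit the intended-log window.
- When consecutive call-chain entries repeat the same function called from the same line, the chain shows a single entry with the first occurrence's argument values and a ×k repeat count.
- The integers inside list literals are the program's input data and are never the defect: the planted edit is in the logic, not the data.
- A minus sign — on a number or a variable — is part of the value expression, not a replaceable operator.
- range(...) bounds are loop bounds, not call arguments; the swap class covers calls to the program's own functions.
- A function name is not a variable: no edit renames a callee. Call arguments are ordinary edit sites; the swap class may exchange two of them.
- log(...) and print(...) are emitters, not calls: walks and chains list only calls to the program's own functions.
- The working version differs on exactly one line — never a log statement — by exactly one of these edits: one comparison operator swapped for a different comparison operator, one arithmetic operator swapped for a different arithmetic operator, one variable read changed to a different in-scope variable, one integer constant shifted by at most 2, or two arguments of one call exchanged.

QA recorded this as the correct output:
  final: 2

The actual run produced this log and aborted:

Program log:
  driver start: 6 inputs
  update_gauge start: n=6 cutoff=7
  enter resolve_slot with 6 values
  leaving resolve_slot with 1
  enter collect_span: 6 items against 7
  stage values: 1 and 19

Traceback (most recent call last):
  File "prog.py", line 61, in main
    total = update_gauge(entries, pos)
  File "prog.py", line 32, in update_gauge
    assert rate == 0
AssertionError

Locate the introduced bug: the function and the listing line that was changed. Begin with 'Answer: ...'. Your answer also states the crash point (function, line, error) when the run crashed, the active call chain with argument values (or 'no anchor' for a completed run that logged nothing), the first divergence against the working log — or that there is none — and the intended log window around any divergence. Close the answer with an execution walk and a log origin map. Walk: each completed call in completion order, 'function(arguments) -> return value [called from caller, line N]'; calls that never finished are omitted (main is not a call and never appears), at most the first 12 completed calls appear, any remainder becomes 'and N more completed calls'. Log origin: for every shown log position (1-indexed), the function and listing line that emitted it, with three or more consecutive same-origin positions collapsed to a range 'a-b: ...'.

Answer: the defect is in update_gauge at line 32.
The tell: After 6 matching log lines the faulty run goes silent, while the working version continues with 'stage result 0'.
Crash: update_gauge, line 32, AssertionError.
Call chain: main -> update_gauge([7, 11, 7, 8, 1, -5], 7) (called at line 61).
First divergence: position 7 — after 6 matching lines the faulty run goes silent; intended next line 'stage result 0'.
Intended log window:
  5: enter collect_span: 6 items against 7
  6: stage values: 1 and 19
  7: stage result 0
  8: enter grade_run: 6 items against 7
Execution walk:
  resolve_slot([7, 11, 7, 8, 1, -5]) -> 1  [called from update_gauge, line 29]
  collect_span([7, 11, 7, 8, 1, -5], 7) -> 19  [called from update_gauge, line 30]
Log line origins:
  1: from main, line 60
  2: from update_gauge, line 28
  3: from resolve_slot, line 2
  4: from resolve_slot, line 7
  5: from collect_span, line 11
  6: from update_gauge, line 31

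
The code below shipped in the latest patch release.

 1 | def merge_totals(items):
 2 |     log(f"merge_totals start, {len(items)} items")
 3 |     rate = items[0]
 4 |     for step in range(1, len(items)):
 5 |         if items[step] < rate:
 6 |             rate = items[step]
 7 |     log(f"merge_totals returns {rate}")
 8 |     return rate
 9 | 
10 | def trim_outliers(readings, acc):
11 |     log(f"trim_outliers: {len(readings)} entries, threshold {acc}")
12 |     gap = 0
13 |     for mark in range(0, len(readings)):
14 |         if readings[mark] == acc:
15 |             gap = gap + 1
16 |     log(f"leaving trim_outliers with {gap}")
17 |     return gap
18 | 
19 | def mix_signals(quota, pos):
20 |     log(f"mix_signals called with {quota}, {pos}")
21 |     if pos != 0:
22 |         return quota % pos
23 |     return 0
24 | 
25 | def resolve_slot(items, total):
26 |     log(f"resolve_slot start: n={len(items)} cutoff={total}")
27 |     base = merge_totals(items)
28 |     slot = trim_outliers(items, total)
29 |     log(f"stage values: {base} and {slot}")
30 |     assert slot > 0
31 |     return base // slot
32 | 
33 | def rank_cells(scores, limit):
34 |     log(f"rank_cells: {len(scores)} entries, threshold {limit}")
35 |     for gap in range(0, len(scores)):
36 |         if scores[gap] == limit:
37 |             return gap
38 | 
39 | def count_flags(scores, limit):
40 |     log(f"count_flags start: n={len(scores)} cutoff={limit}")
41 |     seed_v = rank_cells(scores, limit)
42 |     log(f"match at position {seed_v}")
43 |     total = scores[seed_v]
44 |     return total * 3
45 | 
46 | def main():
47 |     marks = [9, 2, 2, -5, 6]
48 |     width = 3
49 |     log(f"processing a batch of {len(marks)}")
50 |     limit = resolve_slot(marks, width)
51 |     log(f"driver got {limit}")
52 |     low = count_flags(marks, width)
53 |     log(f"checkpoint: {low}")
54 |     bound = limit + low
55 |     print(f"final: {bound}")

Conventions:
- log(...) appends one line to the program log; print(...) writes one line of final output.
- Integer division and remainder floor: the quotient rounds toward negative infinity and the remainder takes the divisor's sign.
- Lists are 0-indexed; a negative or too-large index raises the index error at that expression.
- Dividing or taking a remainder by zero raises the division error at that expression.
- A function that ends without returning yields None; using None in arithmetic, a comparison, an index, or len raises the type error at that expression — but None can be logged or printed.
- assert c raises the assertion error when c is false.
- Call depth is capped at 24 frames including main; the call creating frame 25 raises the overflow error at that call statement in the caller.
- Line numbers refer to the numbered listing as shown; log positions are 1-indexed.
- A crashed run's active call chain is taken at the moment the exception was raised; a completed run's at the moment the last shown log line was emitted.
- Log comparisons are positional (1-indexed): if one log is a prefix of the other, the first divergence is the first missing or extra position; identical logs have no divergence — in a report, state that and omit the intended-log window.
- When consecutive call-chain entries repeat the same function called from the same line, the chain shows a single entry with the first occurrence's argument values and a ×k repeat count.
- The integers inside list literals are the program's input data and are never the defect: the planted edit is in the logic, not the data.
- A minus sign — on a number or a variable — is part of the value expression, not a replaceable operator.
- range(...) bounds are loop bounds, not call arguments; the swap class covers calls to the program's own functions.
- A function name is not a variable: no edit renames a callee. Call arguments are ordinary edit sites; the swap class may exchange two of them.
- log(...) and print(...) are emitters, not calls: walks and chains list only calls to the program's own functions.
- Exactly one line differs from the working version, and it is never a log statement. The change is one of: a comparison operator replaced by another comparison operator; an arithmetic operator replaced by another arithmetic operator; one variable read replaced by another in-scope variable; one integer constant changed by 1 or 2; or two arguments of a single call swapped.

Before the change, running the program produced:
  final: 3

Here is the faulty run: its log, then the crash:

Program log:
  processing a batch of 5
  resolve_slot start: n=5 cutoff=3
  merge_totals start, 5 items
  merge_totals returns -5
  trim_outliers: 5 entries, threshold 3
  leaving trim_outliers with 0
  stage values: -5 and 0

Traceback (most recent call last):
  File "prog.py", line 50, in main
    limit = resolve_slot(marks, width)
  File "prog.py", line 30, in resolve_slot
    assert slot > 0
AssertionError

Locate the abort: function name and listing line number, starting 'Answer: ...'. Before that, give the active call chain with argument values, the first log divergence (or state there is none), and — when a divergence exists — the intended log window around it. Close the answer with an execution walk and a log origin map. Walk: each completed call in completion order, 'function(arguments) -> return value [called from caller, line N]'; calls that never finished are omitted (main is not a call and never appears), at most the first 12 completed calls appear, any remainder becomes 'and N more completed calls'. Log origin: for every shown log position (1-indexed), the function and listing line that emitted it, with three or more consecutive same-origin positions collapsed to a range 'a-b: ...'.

Answer: the error was raised in resolve_slot, line 30.
Core observation: Log line 2 is where behavior first shows: 'resolve_slot start: n=5 cutoff=3' appears instead of 'resolve_slot start: n=5 cutoff=2'.
Call chain: main -> resolve_slot([9, 2, 2, -5, 6], 3) (called at line 50).
First divergence: position 2 — shown 'resolve_slot start: n=5 cutoff=3', intended 'resolve_slot start: n=5 cutoff=2'.
Intended log window:
  1: processing a batch of 5
  2: resolve_slot start: n=5 cutoff=2
  3: merge_totals start, 5 items
Execution walk:
  merge_totals([9, 2, 2, -5, 6]) -> -5  [called from resolve_slot, line 27]
  trim_outliers([9, 2, 2, -5, 6], 3) -> 0  [called from resolve_slot, line 28]
Log origin:
  1: logged in main at line 49
  2: logged in resolve_slot at line 26
  3: logged in merge_totals at line 2
  4: logged in merge_totals at line 7
  5: logged in trim_outliers at line 11
  6: logged in trim_outliers at line 16
  7: logged in resolve_slot at line 29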